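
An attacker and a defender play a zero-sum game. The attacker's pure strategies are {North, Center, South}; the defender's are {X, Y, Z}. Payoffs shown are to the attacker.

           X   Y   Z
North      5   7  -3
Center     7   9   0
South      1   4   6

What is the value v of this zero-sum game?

Row minima: North → -3, Center → 0, South → 1; maximin = 1.
Column maxima: X → 7, Y → 9, Z → 6; minimax = 6.
1 ≠ 6, so there is no saddle point; optimal play is mixed.
North is strictly dominated by Center, so the attacker never plays it.
Y is strictly dominated by X (it gives the attacker strictly more in every row), so the defender never plays it.
On the remaining 2×2 (Center, South vs X, Z):
Let the attacker play Center with probability p. Expected payoff against X: 7p + 1(1−p) = 6p + 1; against Z: 0p + 6(1−p) = −6p + 6.
Setting these equal: 6p + 1 = −6p + 6 ⇒ 12p = 5 ⇒ p = 5/12, and the value is (6)·(5/12) + 1 = 7/2.
For the defender: with q = P(X), equating Center's and South's payoffs gives 7q = −5q + 6 ⇒ q = 1/2.

7/2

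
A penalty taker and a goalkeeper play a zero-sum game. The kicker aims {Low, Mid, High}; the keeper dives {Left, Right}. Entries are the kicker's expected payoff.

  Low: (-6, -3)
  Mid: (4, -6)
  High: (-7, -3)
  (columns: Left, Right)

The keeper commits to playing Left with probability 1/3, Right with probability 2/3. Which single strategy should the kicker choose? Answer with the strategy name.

Expected payoff of Low: (1/3)·(-6) + (2/3)·(-3) = -4.
Expected payoff of Mid: (1/3)·4 + (2/3)·(-6) = -8/3.
Expected payoff of High: (1/3)·(-7) + (2/3)·(-3) = -13/3.
The largest is -8/3, so the kicker's best response is Mid.

Mid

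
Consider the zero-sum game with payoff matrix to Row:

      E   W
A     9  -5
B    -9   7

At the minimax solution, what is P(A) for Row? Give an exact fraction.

Row minima: A → -5, B → -9; maximin = -5.
Column maxima: E → 9, W → 7; minimax = 7.
-5 ≠ 7, so there is no saddle point; optimal play is mixed.
Let Row play A with probability p. Expected payoff against E: 9p + (-9)(1−p) = 18p − 9; against W: (-5)p + 7(1−p) = −12p + 7.
Setting these equal: 18p − 9 = −12p + 7 ⇒ 30p = 16 ⇒ p = 8/15, and the value is (18)·(8/15) − 9 = 3/5.
For Column: with q = P(E), equating A's and B's payoffs gives 14q − 5 = −16q + 7 ⇒ q = 2/5.

8/15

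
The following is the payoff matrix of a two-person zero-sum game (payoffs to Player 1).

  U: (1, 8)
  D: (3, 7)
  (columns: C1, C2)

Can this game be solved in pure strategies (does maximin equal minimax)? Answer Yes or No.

Row minima: U → 1, D → 3; maximin = 3.
Column maxima: C1 → 3, C2 → 8; minimax = 3.
maximin = minimax = 3, so a saddle point exists.

Yes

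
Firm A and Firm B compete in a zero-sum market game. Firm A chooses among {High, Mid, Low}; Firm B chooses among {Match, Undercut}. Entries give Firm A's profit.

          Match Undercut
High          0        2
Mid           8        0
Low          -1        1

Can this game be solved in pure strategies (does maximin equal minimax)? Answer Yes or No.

No

Row minima: High → 0, Mid → 0, Low → -1; maximin = 0.
Column maxima: Match → 8, Undercut → 2; minimax = 2.
0 ≠ 2, so no pure-strategy equilibrium exists.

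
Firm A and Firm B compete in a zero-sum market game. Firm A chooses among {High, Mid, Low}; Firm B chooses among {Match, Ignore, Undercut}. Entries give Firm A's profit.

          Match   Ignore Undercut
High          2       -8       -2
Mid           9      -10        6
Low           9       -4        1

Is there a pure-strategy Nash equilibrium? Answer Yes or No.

Yes

Row minima: High → -8, Mid → -10, Low → -4; maximin = -4.
Column maxima: Match → 9, Ignore → -4, Undercut → 6; minimax = -4.
maximin = minimax = -4, so a saddle point exists.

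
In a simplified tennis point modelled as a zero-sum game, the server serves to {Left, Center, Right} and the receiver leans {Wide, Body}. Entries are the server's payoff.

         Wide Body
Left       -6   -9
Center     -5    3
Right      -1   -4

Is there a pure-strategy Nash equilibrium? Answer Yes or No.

No

Row minima: Left → -9, Center → -5, Right → -4; maximin = -4.
Column maxima: Wide → -1, Body → 3; minimax = -1.
-4 ≠ -1, so no pure-strategy equilibrium exists.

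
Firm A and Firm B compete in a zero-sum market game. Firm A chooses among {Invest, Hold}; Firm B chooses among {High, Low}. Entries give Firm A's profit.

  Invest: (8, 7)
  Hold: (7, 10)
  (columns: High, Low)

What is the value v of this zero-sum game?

31/4

Row minima: Invest → 7, Hold → 7; maximin = 7.
Column maxima: High → 8, Low → 10; minimax = 8.
7 ≠ 8, so there is no saddle point; optimal play is mixed.
Let Firm A play Invest with probability p. Expected payoff against High: 8p + 7(1−p) = p + 7; against Low: 7p + 10(1−p) = −3p + 10.
Setting these equal: p + 7 = −3p + 10 ⇒ 4p = 3 ⇒ p = 3/4, and the value is (1)·(3/4) + 7 = 31/4.
For Firm B: with q = P(High), equating Invest's and Hold's payoffs gives q + 7 = −3q + 10 ⇒ q = 3/4.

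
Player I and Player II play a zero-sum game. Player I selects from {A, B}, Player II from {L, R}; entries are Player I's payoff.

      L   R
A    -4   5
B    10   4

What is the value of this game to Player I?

Row minima: A → -4, B → 4; maximin = 4.
Column maxima: L → 10, R → 5; minimax = 5.
4 ≠ 5, so there is no saddle point; optimal play is mixed.
Let Player I play A with probability p. Expected payoff against L: (-4)p + 10(1−p) = −14p + 10; against R: 5p + 4(1−p) = p + 4.
Setting these equal: −14p + 10 = p + 4 ⇒ −15p = -6 ⇒ p = 2/5, and the value is (-14)·(2/5) + 10 = 22/5.
For Player II: with q = P(L), equating A's and B's payoffs gives −9q + 5 = 6q + 4 ⇒ q = 1/15.

22/5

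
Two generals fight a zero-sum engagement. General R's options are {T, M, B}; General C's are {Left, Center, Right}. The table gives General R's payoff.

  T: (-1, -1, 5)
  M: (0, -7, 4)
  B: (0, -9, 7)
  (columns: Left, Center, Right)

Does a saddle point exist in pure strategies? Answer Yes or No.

Yes

Row minima: T → -1, M → -7, B → -9; maximin = -1.
Column maxima: Left → 0, Center → -1, Right → 7; minimax = -1.
maximin = minimax = -1, so a saddle point exists.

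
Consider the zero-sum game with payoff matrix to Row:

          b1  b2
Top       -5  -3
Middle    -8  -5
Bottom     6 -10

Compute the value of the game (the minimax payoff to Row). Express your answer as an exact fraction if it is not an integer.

-34/9

Row minima: Top → -5, Middle → -8, Bottom → -10; maximin = -5.
Column maxima: b1 → 6, b2 → -3; minimax = -3.
-5 ≠ -3, so there is no saddle point; optimal play is mixed.
Middle is strictly dominated by Top, so Row never plays it.
On the remaining 2×2 (Top, Bottom vs b1, b2):
Let Row play Top with probability p. Expected payoff against b1: (-5)p + 6(1−p) = −11p + 6; against b2: (-3)p + (-10)(1−p) = 7p − 10.
Setting these equal: −11p + 6 = 7p − 10 ⇒ −18p = -16 ⇒ p = 8/9, and the value is (-11)·(8/9) + 6 = -34/9.
For Column: with q = P(b1), equating Top's and Bottom's payoffs gives −2q − 3 = 16q − 10 ⇒ q = 7/18.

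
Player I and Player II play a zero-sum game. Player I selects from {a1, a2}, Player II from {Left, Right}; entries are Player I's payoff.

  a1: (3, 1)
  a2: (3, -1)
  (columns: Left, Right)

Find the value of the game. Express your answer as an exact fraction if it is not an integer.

1

Row minima: a1 → 1, a2 → -1; maximin = 1.
Column maxima: Left → 3, Right → 1; minimax = 1.
Since maximin = minimax = 1, there is a saddle point and the value is 1.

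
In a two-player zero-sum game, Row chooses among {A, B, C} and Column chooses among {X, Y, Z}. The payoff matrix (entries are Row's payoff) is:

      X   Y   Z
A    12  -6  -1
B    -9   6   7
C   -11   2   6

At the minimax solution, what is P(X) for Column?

4/11

Row minima: A → -6, B → -9, C → -11; maximin = -6.
Column maxima: X → 12, Y → 6, Z → 7; minimax = 6.
-6 ≠ 6, so there is no saddle point; optimal play is mixed.
C is strictly dominated by B, so Row never plays it.
Z is strictly dominated by Y (it gives Row strictly more in every row), so Column never plays it.
On the remaining 2×2 (A, B vs X, Y):
Let Row play A with probability p. Expected payoff against X: 12p + (-9)(1−p) = 21p − 9; against Y: (-6)p + 6(1−p) = −12p + 6.
Setting these equal: 21p − 9 = −12p + 6 ⇒ 33p = 15 ⇒ p = 5/11, and the value is (21)·(5/11) − 9 = 6/11.
For Column: with q = P(X), equating A's and B's payoffs gives 18q − 6 = −15q + 6 ⇒ q = 4/11.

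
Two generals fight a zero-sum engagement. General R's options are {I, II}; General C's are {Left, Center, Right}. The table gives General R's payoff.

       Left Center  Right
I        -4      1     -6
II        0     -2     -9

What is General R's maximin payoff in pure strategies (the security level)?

-6

Row minima: I → -6, II → -9.
The best of these is -6.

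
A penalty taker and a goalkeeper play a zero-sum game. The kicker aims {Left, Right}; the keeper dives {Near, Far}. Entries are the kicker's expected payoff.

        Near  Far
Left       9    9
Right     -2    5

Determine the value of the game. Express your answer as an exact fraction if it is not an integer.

Row minima: Left → 9, Right → -2; maximin = 9.
Column maxima: Near → 9, Far → 9; minimax = 9.
Since maximin = minimax = 9, there is a saddle point and the value is 9.

9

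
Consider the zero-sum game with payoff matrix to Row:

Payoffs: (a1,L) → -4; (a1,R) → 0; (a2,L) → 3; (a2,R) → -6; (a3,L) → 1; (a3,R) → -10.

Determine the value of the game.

Row minima: a1 → -4, a2 → -6, a3 → -10; maximin = -4.
Column maxima: L → 3, R → 0; minimax = 0.
-4 ≠ 0, so there is no saddle point; optimal play is mixed.
a3 is strictly dominated by a2, so Row never plays it.
On the remaining 2×2 (a1, a2 vs L, R):
Let Row play a1 with probability p. Expected payoff against L: (-4)p + 3(1−p) = −7p + 3; against R: 0p + (-6)(1−p) = 6p − 6.
Setting these equal: −7p + 3 = 6p − 6 ⇒ −13p = -9 ⇒ p = 9/13, and the value is (-7)·(9/13) + 3 = -24/13.
For Column: with q = P(L), equating a1's and a2's payoffs gives −4q = 9q − 6 ⇒ q = 6/13.

-24/13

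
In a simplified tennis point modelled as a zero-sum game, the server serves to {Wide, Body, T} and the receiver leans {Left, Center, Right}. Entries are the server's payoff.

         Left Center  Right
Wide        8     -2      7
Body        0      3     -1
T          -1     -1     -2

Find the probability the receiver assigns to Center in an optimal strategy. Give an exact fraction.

8/13

Row minima: Wide → -2, Body → -1, T → -2; maximin = -1.
Column maxima: Left → 8, Center → 3, Right → 7; minimax = 3.
-1 ≠ 3, so there is no saddle point; optimal play is mixed.
T is strictly dominated by Body, so the server never plays it.
Left is strictly dominated by Right (it gives the server strictly more in every row), so the receiver never plays it.
On the remaining 2×2 (Wide, Body vs Center, Right):
Let the server play Wide with probability p. Expected payoff against Center: (-2)p + 3(1−p) = −5p + 3; against Right: 7p + (-1)(1−p) = 8p − 1.
Setting these equal: −5p + 3 = 8p − 1 ⇒ −13p = -4 ⇒ p = 4/13, and the value is (-5)·(4/13) + 3 = 19/13.
For the receiver: with q = P(Center), equating Wide's and Body's payoffs gives −9q + 7 = 4q − 1 ⇒ q = 8/13.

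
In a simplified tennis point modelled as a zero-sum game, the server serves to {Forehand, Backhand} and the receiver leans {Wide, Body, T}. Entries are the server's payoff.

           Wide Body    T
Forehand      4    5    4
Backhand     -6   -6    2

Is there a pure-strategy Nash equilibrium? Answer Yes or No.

Yes

Row minima: Forehand → 4, Backhand → -6; maximin = 4.
Column maxima: Wide → 4, Body → 5, T → 4; minimax = 4.
maximin = minimax = 4, so a saddle point exists.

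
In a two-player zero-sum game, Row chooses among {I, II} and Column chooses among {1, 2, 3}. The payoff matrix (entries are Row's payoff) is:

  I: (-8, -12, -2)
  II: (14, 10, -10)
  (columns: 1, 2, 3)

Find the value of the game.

-14/3

Row minima: I → -12, II → -10; maximin = -10.
Column maxima: 1 → 14, 2 → 10, 3 → -2; minimax = -2.
-10 ≠ -2, so there is no saddle point; optimal play is mixed.
1 is strictly dominated by 2 (it gives Row strictly more in every row), so Column never plays it.
On the remaining 2×2 (I, II vs 2, 3):
Let Row play I with probability p. Expected payoff against 2: (-12)p + 10(1−p) = −22p + 10; against 3: (-2)p + (-10)(1−p) = 8p − 10.
Setting these equal: −22p + 10 = 8p − 10 ⇒ −30p = -20 ⇒ p = 2/3, and the value is (-22)·(2/3) + 10 = -14/3.
For Column: with q = P(2), equating I's and II's payoffs gives −10q − 2 = 20q − 10 ⇒ q = 4/15.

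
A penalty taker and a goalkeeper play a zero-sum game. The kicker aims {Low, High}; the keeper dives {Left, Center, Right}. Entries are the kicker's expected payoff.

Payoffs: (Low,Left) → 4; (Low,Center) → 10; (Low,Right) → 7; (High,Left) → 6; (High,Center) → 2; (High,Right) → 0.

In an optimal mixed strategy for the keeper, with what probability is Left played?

7/9

Row minima: Low → 4, High → 0; maximin = 4.
Column maxima: Left → 6, Center → 10, Right → 7; minimax = 6.
4 ≠ 6, so there is no saddle point; optimal play is mixed.
Center is strictly dominated by Right (it gives the kicker strictly more in every row), so the keeper never plays it.
On the remaining 2×2 (Low, High vs Left, Right):
Let the kicker play Low with probability p. Expected payoff against Left: 4p + 6(1−p) = −2p + 6; against Right: 7p + 0(1−p) = 7p.
Setting these equal: −2p + 6 = 7p ⇒ −9p = -6 ⇒ p = 2/3, and the value is (-2)·(2/3) + 6 = 14/3.
For the keeper: with q = P(Left), equating Low's and High's payoffs gives −3q + 7 = 6q ⇒ q = 7/9.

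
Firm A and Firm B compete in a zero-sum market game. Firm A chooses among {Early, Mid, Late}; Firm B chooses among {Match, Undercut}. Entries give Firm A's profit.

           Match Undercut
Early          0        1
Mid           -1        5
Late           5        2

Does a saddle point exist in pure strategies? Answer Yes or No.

Row minima: Early → 0, Mid → -1, Late → 2; maximin = 2.
Column maxima: Match → 5, Undercut → 5; minimax = 5.
2 ≠ 5, so no pure-strategy equilibrium exists.

No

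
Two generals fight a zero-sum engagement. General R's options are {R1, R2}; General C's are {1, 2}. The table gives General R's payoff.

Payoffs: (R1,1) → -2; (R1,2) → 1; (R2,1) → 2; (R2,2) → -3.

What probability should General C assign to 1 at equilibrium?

Row minima: R1 → -2, R2 → -3; maximin = -2.
Column maxima: 1 → 2, 2 → 1; minimax = 1.
-2 ≠ 1, so there is no saddle point; optimal play is mixed.
Let General R play R1 with probability p. Expected payoff against 1: (-2)p + 2(1−p) = −4p + 2; against 2: 1p + (-3)(1−p) = 4p − 3.
Setting these equal: −4p + 2 = 4p − 3 ⇒ −8p = -5 ⇒ p = 5/8, and the value is (-4)·(5/8) + 2 = -1/2.
For General C: with q = P(1), equating R1's and R2's payoffs gives −3q + 1 = 5q − 3 ⇒ q = 1/2.

1/2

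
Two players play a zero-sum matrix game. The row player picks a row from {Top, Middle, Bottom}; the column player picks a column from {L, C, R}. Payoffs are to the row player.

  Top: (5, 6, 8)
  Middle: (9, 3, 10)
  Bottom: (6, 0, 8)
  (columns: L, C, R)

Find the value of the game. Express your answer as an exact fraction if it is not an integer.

Row minima: Top → 5, Middle → 3, Bottom → 0; maximin = 5.
Column maxima: L → 9, C → 6, R → 10; minimax = 6.
5 ≠ 6, so there is no saddle point; optimal play is mixed.
Bottom is strictly dominated by Middle, so the row player never plays it.
R is strictly dominated by L (it gives the row player strictly more in every row), so the column player never plays it.
On the remaining 2×2 (Top, Middle vs L, C):
Let the row player play Top with probability p. Expected payoff against L: 5p + 9(1−p) = −4p + 9; against C: 6p + 3(1−p) = 3p + 3.
Setting these equal: −4p + 9 = 3p + 3 ⇒ −7p = -6 ⇒ p = 6/7, and the value is (-4)·(6/7) + 9 = 39/7.
For the column player: with q = P(L), equating Top's and Middle's payoffs gives −q + 6 = 6q + 3 ⇒ q = 3/7.

39/7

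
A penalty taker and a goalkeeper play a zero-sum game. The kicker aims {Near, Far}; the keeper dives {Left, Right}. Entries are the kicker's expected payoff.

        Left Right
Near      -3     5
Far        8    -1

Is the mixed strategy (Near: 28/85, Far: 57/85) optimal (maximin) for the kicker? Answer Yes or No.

No

Against Left this mix gives (28/85)·(-3) + (57/85)·8 = 372/85.
Against Right this mix gives (28/85)·5 + (57/85)·(-1) = 83/85.
The keeper will play Right, holding the kicker to 83/85. Shifting weight toward the row that does better against Right would raise this floor (the equalizing mix achieves 37/17 against both Right and Left), so the proposed strategy is not optimal.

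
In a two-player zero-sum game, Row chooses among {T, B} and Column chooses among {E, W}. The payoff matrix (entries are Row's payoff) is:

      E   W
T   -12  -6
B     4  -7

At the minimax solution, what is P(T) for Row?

11/17

Row minima: T → -12, B → -7; maximin = -7.
Column maxima: E → 4, W → -6; minimax = -6.
-7 ≠ -6, so there is no saddle point; optimal play is mixed.
Let Row play T with probability p. Expected payoff against E: (-12)p + 4(1−p) = −16p + 4; against W: (-6)p + (-7)(1−p) = p − 7.
Setting these equal: −16p + 4 = p − 7 ⇒ −17p = -11 ⇒ p = 11/17, and the value is (-16)·(11/17) + 4 = -108/17.
For Column: with q = P(E), equating T's and B's payoffs gives −6q − 6 = 11q − 7 ⇒ q = 1/17.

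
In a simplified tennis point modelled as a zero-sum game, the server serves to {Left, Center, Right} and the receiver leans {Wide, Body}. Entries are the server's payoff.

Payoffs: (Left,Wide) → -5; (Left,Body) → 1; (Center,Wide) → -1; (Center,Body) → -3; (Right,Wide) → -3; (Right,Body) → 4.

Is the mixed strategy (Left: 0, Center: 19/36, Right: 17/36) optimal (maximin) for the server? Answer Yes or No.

No

Against Wide this mix gives (19/36)·(-1) + (17/36)·(-3) = -35/18.
Against Body this mix gives (19/36)·(-3) + (17/36)·4 = 11/36.
The receiver will play Wide, holding the server to -35/18. Shifting weight toward the row that does better against Wide would raise this floor (the equalizing mix achieves -13/9 against both Wide and Body), so the proposed strategy is not optimal.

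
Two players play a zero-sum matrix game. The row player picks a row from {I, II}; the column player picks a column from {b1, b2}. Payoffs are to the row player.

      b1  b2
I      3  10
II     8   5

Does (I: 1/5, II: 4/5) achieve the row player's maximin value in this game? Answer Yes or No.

Against b1 this mix gives (1/5)·3 + (4/5)·8 = 7.
Against b2 this mix gives (1/5)·10 + (4/5)·5 = 6.
The column player will play b2, holding the row player to 6. Shifting weight toward the row that does better against b2 would raise this floor (the equalizing mix achieves 13/2 against both b2 and b1), so the proposed strategy is not optimal.

No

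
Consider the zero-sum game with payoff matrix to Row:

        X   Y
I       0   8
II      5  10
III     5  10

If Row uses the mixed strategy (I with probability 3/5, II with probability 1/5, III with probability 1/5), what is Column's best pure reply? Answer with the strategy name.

X

If Column plays X, Row's expected payoff is (3/5)·0 + (1/5)·5 + (1/5)·5 = 2.
If Column plays Y, Row's expected payoff is (3/5)·8 + (1/5)·10 + (1/5)·10 = 44/5.
Column minimizes Row's payoff; the smallest is 2, so the best response is X.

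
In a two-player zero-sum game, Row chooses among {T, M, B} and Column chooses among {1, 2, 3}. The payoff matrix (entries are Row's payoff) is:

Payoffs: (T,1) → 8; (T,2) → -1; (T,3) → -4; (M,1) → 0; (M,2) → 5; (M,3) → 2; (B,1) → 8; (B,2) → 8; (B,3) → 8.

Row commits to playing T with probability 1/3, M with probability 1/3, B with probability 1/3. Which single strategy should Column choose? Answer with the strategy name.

If Column plays 1, Row's expected payoff is (1/3)·8 + (1/3)·0 + (1/3)·8 = 16/3.
If Column plays 2, Row's expected payoff is (1/3)·(-1) + (1/3)·5 + (1/3)·8 = 4.
If Column plays 3, Row's expected payoff is (1/3)·(-4) + (1/3)·2 + (1/3)·8 = 2.
Column minimizes Row's payoff; the smallest is 2, so the best response is 3.

3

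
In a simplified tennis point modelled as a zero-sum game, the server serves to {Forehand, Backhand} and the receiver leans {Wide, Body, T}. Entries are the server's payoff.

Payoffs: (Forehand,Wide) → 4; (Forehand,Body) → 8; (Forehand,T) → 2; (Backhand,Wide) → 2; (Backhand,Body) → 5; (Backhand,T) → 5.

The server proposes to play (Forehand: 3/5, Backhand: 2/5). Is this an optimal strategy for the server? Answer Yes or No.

Against Wide this mix gives (3/5)·4 + (2/5)·2 = 16/5.
Against Body this mix gives (3/5)·8 + (2/5)·5 = 34/5.
Against T this mix gives (3/5)·2 + (2/5)·5 = 16/5.
All of the receiver's active replies (Wide, T) yield 16/5, and no column does worse for the server. The mix makes the receiver indifferent and guarantees 16/5, so it is optimal.

Yes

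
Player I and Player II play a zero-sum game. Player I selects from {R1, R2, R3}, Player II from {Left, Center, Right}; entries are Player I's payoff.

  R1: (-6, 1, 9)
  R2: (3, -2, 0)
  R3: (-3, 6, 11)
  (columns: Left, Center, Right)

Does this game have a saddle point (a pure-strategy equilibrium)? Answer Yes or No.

Row minima: R1 → -6, R2 → -2, R3 → -3; maximin = -2.
Column maxima: Left → 3, Center → 6, Right → 11; minimax = 3.
-2 ≠ 3, so no pure-strategy equilibrium exists.

No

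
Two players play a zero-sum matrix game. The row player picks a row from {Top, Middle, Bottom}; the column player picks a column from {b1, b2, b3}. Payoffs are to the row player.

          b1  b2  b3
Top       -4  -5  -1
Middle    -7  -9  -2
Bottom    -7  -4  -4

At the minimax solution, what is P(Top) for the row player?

Row minima: Top → -5, Middle → -9, Bottom → -7; maximin = -5.
Column maxima: b1 → -4, b2 → -4, b3 → -1; minimax = -4.
-5 ≠ -4, so there is no saddle point; optimal play is mixed.
Middle is strictly dominated by Top, so the row player never plays it.
b3 is strictly dominated by b1 (it gives the row player strictly more in every row), so the column player never plays it.
On the remaining 2×2 (Top, Bottom vs b1, b2):
Let the row player play Top with probability p. Expected payoff against b1: (-4)p + (-7)(1−p) = 3p − 7; against b2: (-5)p + (-4)(1−p) = −p − 4.
Setting these equal: 3p − 7 = −p − 4 ⇒ 4p = 3 ⇒ p = 3/4, and the value is (3)·(3/4) − 7 = -19/4.
For the column player: with q = P(b1), equating Top's and Bottom's payoffs gives q − 5 = −3q − 4 ⇒ q = 1/4.

3/4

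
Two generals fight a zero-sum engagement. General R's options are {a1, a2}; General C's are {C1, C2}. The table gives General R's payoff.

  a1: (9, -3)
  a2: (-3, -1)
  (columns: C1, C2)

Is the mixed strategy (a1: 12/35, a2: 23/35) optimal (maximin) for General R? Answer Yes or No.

No

Against C1 this mix gives (12/35)·9 + (23/35)·(-3) = 39/35.
Against C2 this mix gives (12/35)·(-3) + (23/35)·(-1) = -59/35.
General C will play C2, holding General R to -59/35. Shifting weight toward the row that does better against C2 would raise this floor (the equalizing mix achieves -9/7 against both C2 and C1), so the proposed strategy is not optimal.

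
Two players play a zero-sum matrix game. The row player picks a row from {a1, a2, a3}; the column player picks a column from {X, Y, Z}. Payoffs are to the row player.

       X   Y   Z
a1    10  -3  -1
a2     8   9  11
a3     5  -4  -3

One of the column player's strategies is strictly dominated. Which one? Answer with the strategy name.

Z

Y holds the row player's payoff strictly below Z in every row: -3 < -1, 9 < 11, -4 < -3.
So Z is strictly dominated for the column player.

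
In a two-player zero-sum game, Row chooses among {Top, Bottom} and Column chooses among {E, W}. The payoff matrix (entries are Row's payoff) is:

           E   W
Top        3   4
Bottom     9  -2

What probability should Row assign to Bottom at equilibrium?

Row minima: Top → 3, Bottom → -2; maximin = 3.
Column maxima: E → 9, W → 4; minimax = 4.
3 ≠ 4, so there is no saddle point; optimal play is mixed.
Let Row play Top with probability p. Expected payoff against E: 3p + 9(1−p) = −6p + 9; against W: 4p + (-2)(1−p) = 6p − 2.
Setting these equal: −6p + 9 = 6p − 2 ⇒ −12p = -11 ⇒ p = 11/12, and the value is (-6)·(11/12) + 9 = 7/2.
For Column: with q = P(E), equating Top's and Bottom's payoffs gives −q + 4 = 11q − 2 ⇒ q = 1/2.

1/12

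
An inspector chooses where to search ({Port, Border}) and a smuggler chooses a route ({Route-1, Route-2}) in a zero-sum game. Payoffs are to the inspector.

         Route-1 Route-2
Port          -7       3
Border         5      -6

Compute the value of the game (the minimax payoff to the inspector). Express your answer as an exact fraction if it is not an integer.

-9/7

Row minima: Port → -7, Border → -6; maximin = -6.
Column maxima: Route-1 → 5, Route-2 → 3; minimax = 3.
-6 ≠ 3, so there is no saddle point; optimal play is mixed.
Let the inspector play Port with probability p. Expected payoff against Route-1: (-7)p + 5(1−p) = −12p + 5; against Route-2: 3p + (-6)(1−p) = 9p − 6.
Setting these equal: −12p + 5 = 9p − 6 ⇒ −21p = -11 ⇒ p = 11/21, and the value is (-12)·(11/21) + 5 = -9/7.
For the smuggler: with q = P(Route-1), equating Port's and Border's payoffs gives −10q + 3 = 11q − 6 ⇒ q = 3/7.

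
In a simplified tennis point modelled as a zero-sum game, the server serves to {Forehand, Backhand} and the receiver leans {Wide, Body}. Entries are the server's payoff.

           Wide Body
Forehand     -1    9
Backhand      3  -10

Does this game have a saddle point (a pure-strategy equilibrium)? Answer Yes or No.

No

Row minima: Forehand → -1, Backhand → -10; maximin = -1.
Column maxima: Wide → 3, Body → 9; minimax = 3.
-1 ≠ 3, so no pure-strategy equilibrium exists.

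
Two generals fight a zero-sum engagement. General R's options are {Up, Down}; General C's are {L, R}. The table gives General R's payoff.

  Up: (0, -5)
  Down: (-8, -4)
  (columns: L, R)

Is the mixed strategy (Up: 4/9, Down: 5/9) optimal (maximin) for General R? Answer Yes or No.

Against L this mix gives (4/9)·0 + (5/9)·(-8) = -40/9.
Against R this mix gives (4/9)·(-5) + (5/9)·(-4) = -40/9.
All of General C's active replies (L, R) yield -40/9, and no column does worse for General R. The mix makes General C indifferent and guarantees -40/9, so it is optimal.

Yes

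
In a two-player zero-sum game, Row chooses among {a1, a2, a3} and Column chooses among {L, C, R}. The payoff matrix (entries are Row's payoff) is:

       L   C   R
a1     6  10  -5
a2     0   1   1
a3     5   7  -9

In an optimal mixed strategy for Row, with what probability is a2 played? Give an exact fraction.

11/12

Row minima: a1 → -5, a2 → 0, a3 → -9; maximin = 0.
Column maxima: L → 6, C → 10, R → 1; minimax = 1.
0 ≠ 1, so there is no saddle point; optimal play is mixed.
a3 is strictly dominated by a1, so Row never plays it.
C is strictly dominated by L (it gives Row strictly more in every row), so Column never plays it.
On the remaining 2×2 (a1, a2 vs L, R):
Let Row play a1 with probability p. Expected payoff against L: 6p + 0(1−p) = 6p; against R: (-5)p + 1(1−p) = −6p + 1.
Setting these equal: 6p = −6p + 1 ⇒ 12p = 1 ⇒ p = 1/12, and the value is (6)·(1/12) = 1/2.
For Column: with q = P(L), equating a1's and a2's payoffs gives 11q − 5 = −q + 1 ⇒ q = 1/2.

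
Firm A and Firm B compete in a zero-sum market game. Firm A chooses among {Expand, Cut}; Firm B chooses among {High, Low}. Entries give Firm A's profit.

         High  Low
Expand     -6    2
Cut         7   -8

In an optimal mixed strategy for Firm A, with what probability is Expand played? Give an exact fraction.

15/23

Row minima: Expand → -6, Cut → -8; maximin = -6.
Column maxima: High → 7, Low → 2; minimax = 2.
-6 ≠ 2, so there is no saddle point; optimal play is mixed.
Let Firm A play Expand with probability p. Expected payoff against High: (-6)p + 7(1−p) = −13p + 7; against Low: 2p + (-8)(1−p) = 10p − 8.
Setting these equal: −13p + 7 = 10p − 8 ⇒ −23p = -15 ⇒ p = 15/23, and the value is (-13)·(15/23) + 7 = -34/23.
For Firm B: with q = P(High), equating Expand's and Cut's payoffs gives −8q + 2 = 15q − 8 ⇒ q = 10/23.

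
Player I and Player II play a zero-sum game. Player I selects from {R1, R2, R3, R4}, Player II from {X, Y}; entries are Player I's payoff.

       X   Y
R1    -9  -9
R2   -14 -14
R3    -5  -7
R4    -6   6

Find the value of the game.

-36/7

Row minima: R1 → -9, R2 → -14, R3 → -7, R4 → -6; maximin = -6.
Column maxima: X → -5, Y → 6; minimax = -5.
-6 ≠ -5, so there is no saddle point; optimal play is mixed.
R1 is strictly dominated by R3, so Player I never plays it.
R2 is strictly dominated by R3, so Player I never plays it.
On the remaining 2×2 (R3, R4 vs X, Y):
Let Player I play R3 with probability p. Expected payoff against X: (-5)p + (-6)(1−p) = p − 6; against Y: (-7)p + 6(1−p) = −13p + 6.
Setting these equal: p − 6 = −13p + 6 ⇒ 14p = 12 ⇒ p = 6/7, and the value is (1)·(6/7) − 6 = -36/7.
For Player II: with q = P(X), equating R3's and R4's payoffs gives 2q − 7 = −12q + 6 ⇒ q = 13/14.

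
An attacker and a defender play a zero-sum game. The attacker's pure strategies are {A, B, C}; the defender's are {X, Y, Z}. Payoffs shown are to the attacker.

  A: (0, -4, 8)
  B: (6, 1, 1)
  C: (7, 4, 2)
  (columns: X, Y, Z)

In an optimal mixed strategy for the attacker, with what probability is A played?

Row minima: A → -4, B → 1, C → 2; maximin = 2.
Column maxima: X → 7, Y → 4, Z → 8; minimax = 4.
2 ≠ 4, so there is no saddle point; optimal play is mixed.
B is strictly dominated by C, so the attacker never plays it.
X is strictly dominated by Y (it gives the attacker strictly more in every row), so the defender never plays it.
On the remaining 2×2 (A, C vs Y, Z):
Let the attacker play A with probability p. Expected payoff against Y: (-4)p + 4(1−p) = −8p + 4; against Z: 8p + 2(1−p) = 6p + 2.
Setting these equal: −8p + 4 = 6p + 2 ⇒ −14p = -2 ⇒ p = 1/7, and the value is (-8)·(1/7) + 4 = 20/7.
For the defender: with q = P(Y), equating A's and C's payoffs gives −12q + 8 = 2q + 2 ⇒ q = 3/7.

1/7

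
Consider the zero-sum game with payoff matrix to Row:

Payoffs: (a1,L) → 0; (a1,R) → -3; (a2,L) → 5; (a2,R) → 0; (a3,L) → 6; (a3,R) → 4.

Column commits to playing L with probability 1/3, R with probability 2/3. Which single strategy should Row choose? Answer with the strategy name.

Expected payoff of a1: (1/3)·0 + (2/3)·(-3) = -2.
Expected payoff of a2: (1/3)·5 + (2/3)·0 = 5/3.
Expected payoff of a3: (1/3)·6 + (2/3)·4 = 14/3.
The largest is 14/3, so Row's best response is a3.

a3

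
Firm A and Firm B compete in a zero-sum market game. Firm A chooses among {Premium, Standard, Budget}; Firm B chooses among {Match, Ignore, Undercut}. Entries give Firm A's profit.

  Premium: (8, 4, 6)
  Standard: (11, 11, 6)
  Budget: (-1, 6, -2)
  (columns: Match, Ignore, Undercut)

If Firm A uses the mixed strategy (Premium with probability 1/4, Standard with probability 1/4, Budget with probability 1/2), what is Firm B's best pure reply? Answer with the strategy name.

Undercut

If Firm B plays Match, Firm A's expected payoff is (1/4)·8 + (1/4)·11 + (1/2)·(-1) = 17/4.
If Firm B plays Ignore, Firm A's expected payoff is (1/4)·4 + (1/4)·11 + (1/2)·6 = 27/4.
If Firm B plays Undercut, Firm A's expected payoff is (1/4)·6 + (1/4)·6 + (1/2)·(-2) = 2.
Firm B minimizes Firm A's payoff; the smallest is 2, so the best response is Undercut.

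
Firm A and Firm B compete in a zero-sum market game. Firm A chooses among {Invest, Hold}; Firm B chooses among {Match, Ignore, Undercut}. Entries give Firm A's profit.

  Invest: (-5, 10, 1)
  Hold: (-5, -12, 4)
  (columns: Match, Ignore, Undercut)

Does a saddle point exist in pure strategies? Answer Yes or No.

Yes

Row minima: Invest → -5, Hold → -12; maximin = -5.
Column maxima: Match → -5, Ignore → 10, Undercut → 4; minimax = -5.
maximin = minimax = -5, so a saddle point exists.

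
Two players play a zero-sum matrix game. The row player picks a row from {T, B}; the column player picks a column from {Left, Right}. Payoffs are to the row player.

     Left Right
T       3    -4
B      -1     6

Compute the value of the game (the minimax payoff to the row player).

1

Row minima: T → -4, B → -1; maximin = -1.
Column maxima: Left → 3, Right → 6; minimax = 3.
-1 ≠ 3, so there is no saddle point; optimal play is mixed.
Let the row player play T with probability p. Expected payoff against Left: 3p + (-1)(1−p) = 4p − 1; against Right: (-4)p + 6(1−p) = −10p + 6.
Setting these equal: 4p − 1 = −10p + 6 ⇒ 14p = 7 ⇒ p = 1/2, and the value is (4)·(1/2) − 1 = 1.
For the column player: with q = P(Left), equating T's and B's payoffs gives 7q − 4 = −7q + 6 ⇒ q = 5/7.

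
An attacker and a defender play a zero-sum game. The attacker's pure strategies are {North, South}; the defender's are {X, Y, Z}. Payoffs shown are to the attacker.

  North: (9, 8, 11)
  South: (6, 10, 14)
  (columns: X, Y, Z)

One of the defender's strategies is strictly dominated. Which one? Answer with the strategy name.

X holds the attacker's payoff strictly below Z in every row: 9 < 11, 6 < 14.
So Z is strictly dominated for the defender.

Z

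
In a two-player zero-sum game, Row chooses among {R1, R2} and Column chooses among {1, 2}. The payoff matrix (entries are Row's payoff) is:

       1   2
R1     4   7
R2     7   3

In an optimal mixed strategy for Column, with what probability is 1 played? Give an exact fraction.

Row minima: R1 → 4, R2 → 3; maximin = 4.
Column maxima: 1 → 7, 2 → 7; minimax = 7.
4 ≠ 7, so there is no saddle point; optimal play is mixed.
Let Row play R1 with probability p. Expected payoff against 1: 4p + 7(1−p) = −3p + 7; against 2: 7p + 3(1−p) = 4p + 3.
Setting these equal: −3p + 7 = 4p + 3 ⇒ −7p = -4 ⇒ p = 4/7, and the value is (-3)·(4/7) + 7 = 37/7.
For Column: with q = P(1), equating R1's and R2's payoffs gives −3q + 7 = 4q + 3 ⇒ q = 4/7.

4/7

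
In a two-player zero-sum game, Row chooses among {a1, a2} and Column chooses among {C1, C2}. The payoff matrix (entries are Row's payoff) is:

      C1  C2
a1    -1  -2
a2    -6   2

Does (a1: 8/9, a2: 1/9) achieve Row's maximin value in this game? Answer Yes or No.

Against C1 this mix gives (8/9)·(-1) + (1/9)·(-6) = -14/9.
Against C2 this mix gives (8/9)·(-2) + (1/9)·2 = -14/9.
All of Column's active replies (C1, C2) yield -14/9, and no column does worse for Row. The mix makes Column indifferent and guarantees -14/9, so it is optimal.

Yes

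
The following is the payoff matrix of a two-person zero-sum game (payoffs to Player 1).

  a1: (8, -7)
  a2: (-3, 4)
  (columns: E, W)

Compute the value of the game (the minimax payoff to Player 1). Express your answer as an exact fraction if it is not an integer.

Row minima: a1 → -7, a2 → -3; maximin = -3.
Column maxima: E → 8, W → 4; minimax = 4.
-3 ≠ 4, so there is no saddle point; optimal play is mixed.
Let Player 1 play a1 with probability p. Expected payoff against E: 8p + (-3)(1−p) = 11p − 3; against W: (-7)p + 4(1−p) = −11p + 4.
Setting these equal: 11p − 3 = −11p + 4 ⇒ 22p = 7 ⇒ p = 7/22, and the value is (11)·(7/22) − 3 = 1/2.
For Player 2: with q = P(E), equating a1's and a2's payoffs gives 15q − 7 = −7q + 4 ⇒ q = 1/2.

1/2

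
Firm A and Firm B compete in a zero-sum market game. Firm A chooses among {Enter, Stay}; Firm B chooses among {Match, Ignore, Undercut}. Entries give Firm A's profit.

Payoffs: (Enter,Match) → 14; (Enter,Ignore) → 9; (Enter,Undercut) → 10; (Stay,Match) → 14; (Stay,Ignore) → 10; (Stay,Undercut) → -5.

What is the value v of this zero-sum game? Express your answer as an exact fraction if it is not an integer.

145/16

Row minima: Enter → 9, Stay → -5; maximin = 9.
Column maxima: Match → 14, Ignore → 10, Undercut → 10; minimax = 10.
9 ≠ 10, so there is no saddle point; optimal play is mixed.
Match is strictly dominated by Ignore (it gives Firm A strictly more in every row), so Firm B never plays it.
On the remaining 2×2 (Enter, Stay vs Ignore, Undercut):
Let Firm A play Enter with probability p. Expected payoff against Ignore: 9p + 10(1−p) = −p + 10; against Undercut: 10p + (-5)(1−p) = 15p − 5.
Setting these equal: −p + 10 = 15p − 5 ⇒ −16p = -15 ⇒ p = 15/16, and the value is (-1)·(15/16) + 10 = 145/16.
For Firm B: with q = P(Ignore), equating Enter's and Stay's payoffs gives −q + 10 = 15q − 5 ⇒ q = 15/16.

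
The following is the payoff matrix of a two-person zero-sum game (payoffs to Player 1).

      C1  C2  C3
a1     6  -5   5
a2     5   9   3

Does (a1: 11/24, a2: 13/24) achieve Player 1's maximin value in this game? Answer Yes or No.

Against C1 this mix gives (11/24)·6 + (13/24)·5 = 131/24.
Against C2 this mix gives (11/24)·(-5) + (13/24)·9 = 31/12.
Against C3 this mix gives (11/24)·5 + (13/24)·3 = 47/12.
Player 2 will play C2, holding Player 1 to 31/12. Shifting weight toward the row that does better against C2 would raise this floor (the equalizing mix achieves 15/4 against both C2 and C3), so the proposed strategy is not optimal.

No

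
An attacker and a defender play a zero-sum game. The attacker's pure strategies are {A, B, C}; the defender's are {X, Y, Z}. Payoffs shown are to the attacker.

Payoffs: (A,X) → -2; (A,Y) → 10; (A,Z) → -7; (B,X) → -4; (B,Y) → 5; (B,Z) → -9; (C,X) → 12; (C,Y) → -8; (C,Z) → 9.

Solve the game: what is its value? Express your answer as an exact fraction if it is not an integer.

1

Row minima: A → -7, B → -9, C → -8; maximin = -7.
Column maxima: X → 12, Y → 10, Z → 9; minimax = 9.
-7 ≠ 9, so there is no saddle point; optimal play is mixed.
B is strictly dominated by A, so the attacker never plays it.
X is strictly dominated by Z (it gives the attacker strictly more in every row), so the defender never plays it.
On the remaining 2×2 (A, C vs Y, Z):
Let the attacker play A with probability p. Expected payoff against Y: 10p + (-8)(1−p) = 18p − 8; against Z: (-7)p + 9(1−p) = −16p + 9.
Setting these equal: 18p − 8 = −16p + 9 ⇒ 34p = 17 ⇒ p = 1/2, and the value is (18)·(1/2) − 8 = 1.
For the defender: with q = P(Y), equating A's and C's payoffs gives 17q − 7 = −17q + 9 ⇒ q = 8/17.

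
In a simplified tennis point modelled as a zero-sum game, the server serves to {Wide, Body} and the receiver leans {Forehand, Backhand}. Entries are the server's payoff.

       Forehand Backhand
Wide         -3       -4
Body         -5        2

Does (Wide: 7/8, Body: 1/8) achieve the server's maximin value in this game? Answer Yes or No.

Yes

Against Forehand this mix gives (7/8)·(-3) + (1/8)·(-5) = -13/4.
Against Backhand this mix gives (7/8)·(-4) + (1/8)·2 = -13/4.
All of the receiver's active replies (Forehand, Backhand) yield -13/4, and no column does worse for the server. The mix makes the receiver indifferent and guarantees -13/4, so it is optimal.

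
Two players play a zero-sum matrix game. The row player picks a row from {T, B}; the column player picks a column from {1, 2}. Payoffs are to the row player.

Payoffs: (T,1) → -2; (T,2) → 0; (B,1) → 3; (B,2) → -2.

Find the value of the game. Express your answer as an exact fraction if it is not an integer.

Row minima: T → -2, B → -2; maximin = -2.
Column maxima: 1 → 3, 2 → 0; minimax = 0.
-2 ≠ 0, so there is no saddle point; optimal play is mixed.
Let the row player play T with probability p. Expected payoff against 1: (-2)p + 3(1−p) = −5p + 3; against 2: 0p + (-2)(1−p) = 2p − 2.
Setting these equal: −5p + 3 = 2p − 2 ⇒ −7p = -5 ⇒ p = 5/7, and the value is (-5)·(5/7) + 3 = -4/7.
For the column player: with q = P(1), equating T's and B's payoffs gives −2q = 5q − 2 ⇒ q = 2/7.

-4/7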